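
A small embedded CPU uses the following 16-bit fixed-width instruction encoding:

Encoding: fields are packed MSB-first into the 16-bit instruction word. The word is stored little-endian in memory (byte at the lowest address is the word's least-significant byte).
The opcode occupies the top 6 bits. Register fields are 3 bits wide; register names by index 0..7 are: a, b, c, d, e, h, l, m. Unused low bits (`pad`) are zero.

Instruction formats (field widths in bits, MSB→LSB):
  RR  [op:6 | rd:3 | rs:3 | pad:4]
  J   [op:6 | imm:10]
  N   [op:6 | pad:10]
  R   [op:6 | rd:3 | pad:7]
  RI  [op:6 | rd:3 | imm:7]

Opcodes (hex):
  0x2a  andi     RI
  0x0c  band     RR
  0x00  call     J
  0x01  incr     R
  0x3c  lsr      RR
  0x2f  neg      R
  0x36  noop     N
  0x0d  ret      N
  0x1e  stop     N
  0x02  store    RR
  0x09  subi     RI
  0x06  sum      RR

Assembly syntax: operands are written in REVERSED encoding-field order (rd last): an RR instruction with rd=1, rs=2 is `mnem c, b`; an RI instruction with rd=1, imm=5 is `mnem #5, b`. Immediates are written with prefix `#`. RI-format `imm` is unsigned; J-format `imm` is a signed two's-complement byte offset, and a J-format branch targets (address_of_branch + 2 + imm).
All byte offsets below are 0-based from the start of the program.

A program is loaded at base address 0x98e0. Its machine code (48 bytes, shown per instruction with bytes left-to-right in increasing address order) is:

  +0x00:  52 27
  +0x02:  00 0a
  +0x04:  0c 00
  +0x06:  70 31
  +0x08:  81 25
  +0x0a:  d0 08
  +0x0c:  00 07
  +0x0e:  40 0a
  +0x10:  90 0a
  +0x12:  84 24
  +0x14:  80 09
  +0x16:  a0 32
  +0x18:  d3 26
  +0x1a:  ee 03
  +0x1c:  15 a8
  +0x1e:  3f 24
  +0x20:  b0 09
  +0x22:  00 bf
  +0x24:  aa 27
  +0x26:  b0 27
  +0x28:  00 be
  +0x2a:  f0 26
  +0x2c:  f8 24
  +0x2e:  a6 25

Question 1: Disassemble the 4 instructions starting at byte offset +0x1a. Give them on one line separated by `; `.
call #-18; andi #21, a; subi #63, a; store d, d

off 0x1a: read ee 03 as little → 0x03ee
  opcode bits[15:10]=0x0: call/J
  imm@[9:0]=0x3ee (s10→-18) ⇒ #-18
off 0x1c: read 15 a8 as little → 0xa815
  opcode bits[15:10]=0x2a: andi/RI
  rd@[9:7]=0x0 ⇒ a
  imm@[6:0]=0x15 ⇒ #21
off 0x1e: read 3f 24 as little → 0x243f
  opcode bits[15:10]=0x9: subi/RI
  rd@[9:7]=0x0 ⇒ a
  imm@[6:0]=0x3f ⇒ #63
off 0x20: read b0 09 as little → 0x09b0
  opcode bits[15:10]=0x2: store/RR
  rd@[9:7]=0x3 ⇒ d
  rs@[6:4]=0x3 ⇒ d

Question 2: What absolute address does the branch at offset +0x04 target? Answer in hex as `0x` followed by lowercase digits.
0x98f2

@+04  little-endian(0c 00) = 0x000c
  top 6b → 0x0 → call [J]
  imm@[9:0]=0xc ⇒ #12
  target = base 0x98e0 + off 0x04 + 2 + imm 12 = 0x98f2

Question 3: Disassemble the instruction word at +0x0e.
store e, e

[0e] 40 0a → 0x0a40
  opcode bits[15:10]=0x2: store/RR
  rd@[9:7]=0x4 ⇒ e
  rs@[6:4]=0x4 ⇒ e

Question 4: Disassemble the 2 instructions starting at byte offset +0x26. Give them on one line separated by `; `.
[26] b0 27 → 0x27b0
  op=0x27b0>>10=0x9 ⇒ subi (RI)
  rd: (w>>7)&0x7=0x7 → m
  imm: (w>>0)&0x7f=0x30 → #48
[28] 00 be → 0xbe00
  op=0xbe00>>10=0x2f ⇒ neg (R)
  rd: (w>>7)&0x7=0x4 → e

subi #48, m; neg e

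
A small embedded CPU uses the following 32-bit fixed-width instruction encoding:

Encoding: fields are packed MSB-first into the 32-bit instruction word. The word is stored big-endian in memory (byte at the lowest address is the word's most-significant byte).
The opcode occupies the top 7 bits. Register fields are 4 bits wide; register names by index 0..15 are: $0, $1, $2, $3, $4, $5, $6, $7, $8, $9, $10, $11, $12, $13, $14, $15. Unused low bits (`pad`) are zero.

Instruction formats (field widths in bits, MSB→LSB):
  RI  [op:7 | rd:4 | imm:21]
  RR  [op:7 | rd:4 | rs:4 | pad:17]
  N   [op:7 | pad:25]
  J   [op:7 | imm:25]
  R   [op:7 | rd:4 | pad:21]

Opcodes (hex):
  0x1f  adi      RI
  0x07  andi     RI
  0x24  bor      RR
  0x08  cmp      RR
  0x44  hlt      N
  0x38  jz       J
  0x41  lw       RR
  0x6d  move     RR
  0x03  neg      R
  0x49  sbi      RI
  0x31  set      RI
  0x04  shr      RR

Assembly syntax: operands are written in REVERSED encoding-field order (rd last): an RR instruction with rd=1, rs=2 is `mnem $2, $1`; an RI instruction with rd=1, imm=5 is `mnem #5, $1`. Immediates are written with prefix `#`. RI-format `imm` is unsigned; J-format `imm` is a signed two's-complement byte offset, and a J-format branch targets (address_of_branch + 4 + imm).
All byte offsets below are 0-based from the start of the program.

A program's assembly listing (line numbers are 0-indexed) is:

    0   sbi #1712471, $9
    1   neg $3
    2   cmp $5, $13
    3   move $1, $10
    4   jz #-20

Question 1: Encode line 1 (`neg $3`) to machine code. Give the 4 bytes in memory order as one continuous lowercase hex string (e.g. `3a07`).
06600000

line 1 (neg): pack op=0x3:7|rd=3:4|pad=0:21 = 0x06600000; big→ 06 60 00 00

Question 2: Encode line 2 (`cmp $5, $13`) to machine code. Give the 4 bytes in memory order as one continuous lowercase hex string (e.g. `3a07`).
11aa0000

line 2 (cmp): pack op=0x8:7|rd=13:4|rs=5:4|pad=0:17 = 0x11aa0000; big→ 11 aa 00 00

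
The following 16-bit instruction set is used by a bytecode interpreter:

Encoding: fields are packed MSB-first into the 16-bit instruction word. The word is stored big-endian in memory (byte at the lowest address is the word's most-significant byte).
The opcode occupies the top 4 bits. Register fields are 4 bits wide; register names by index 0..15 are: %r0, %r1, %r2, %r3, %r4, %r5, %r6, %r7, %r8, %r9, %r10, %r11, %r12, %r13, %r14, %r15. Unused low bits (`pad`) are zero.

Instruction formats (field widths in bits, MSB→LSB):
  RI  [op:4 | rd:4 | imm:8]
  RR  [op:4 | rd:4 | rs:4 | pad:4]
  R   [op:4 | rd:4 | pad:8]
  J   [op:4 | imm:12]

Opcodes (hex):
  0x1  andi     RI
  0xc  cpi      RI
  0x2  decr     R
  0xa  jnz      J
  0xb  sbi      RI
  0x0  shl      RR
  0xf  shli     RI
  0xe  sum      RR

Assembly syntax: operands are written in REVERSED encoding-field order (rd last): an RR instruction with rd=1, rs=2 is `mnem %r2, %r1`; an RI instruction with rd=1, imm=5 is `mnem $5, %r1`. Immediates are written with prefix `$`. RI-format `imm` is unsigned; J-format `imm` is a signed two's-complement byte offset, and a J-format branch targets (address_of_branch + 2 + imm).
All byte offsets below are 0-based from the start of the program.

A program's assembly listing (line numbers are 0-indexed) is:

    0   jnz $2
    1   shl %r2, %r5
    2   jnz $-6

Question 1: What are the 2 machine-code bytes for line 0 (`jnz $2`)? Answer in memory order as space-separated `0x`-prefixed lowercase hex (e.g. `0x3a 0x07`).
0xa0 0x02

0. jnz fields op=0xa:4|imm=2:12 → word a002h → a0 02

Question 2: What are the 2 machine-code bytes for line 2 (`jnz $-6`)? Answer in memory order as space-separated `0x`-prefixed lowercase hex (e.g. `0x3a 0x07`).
line 2 (jnz): pack op=0xa:4|imm=-6:12 = 0xaffa; big→ af fa

0xaf 0xfa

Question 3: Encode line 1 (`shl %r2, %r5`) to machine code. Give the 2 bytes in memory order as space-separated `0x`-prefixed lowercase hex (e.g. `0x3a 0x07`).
L1: shl op=0x0:4|rd=5:4|rs=2:4|pad=0:4 ⇒ 0x0520 ⇒ big 05 20

0x05 0x20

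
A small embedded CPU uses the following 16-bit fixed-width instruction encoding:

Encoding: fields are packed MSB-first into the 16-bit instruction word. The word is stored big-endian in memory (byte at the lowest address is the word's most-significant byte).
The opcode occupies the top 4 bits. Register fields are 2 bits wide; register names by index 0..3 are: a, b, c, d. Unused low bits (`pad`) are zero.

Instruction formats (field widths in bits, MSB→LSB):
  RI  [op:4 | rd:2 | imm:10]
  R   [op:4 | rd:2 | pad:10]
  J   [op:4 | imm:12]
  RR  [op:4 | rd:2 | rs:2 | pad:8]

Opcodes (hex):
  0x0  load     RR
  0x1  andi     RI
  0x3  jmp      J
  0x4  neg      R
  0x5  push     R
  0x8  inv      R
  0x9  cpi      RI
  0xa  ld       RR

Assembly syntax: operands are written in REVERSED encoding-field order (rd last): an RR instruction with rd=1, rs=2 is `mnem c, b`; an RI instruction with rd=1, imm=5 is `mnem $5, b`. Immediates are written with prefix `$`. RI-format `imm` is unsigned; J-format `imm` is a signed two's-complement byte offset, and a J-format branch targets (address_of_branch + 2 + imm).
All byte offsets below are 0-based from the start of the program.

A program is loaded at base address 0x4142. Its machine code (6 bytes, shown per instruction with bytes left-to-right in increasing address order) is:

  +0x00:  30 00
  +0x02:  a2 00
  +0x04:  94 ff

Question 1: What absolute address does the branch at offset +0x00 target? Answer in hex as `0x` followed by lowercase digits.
0x4144

off 0x00: read 30 00 as big → 0x3000
  op=0x3000>>12=0x3 ⇒ jmp (J)
  imm@[11:0]=0x0 ⇒ $0
  target = base 0x4142 + off 0x00 + 2 + imm 0 = 0x4144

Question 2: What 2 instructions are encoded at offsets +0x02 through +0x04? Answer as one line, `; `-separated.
ld c, a; cpi $255, b

@+02  big-endian(a2 00) = 0xa200
  op=0xa200>>12=0xa ⇒ ld (RR)
  rd: (w>>10)&0x3=0x0 → a
  rs: (w>>8)&0x3=0x2 → c
@+04  big-endian(94 ff) = 0x94ff
  op=0x94ff>>12=0x9 ⇒ cpi (RI)
  rd: (w>>10)&0x3=0x1 → b
  imm: (w>>0)&0x3ff=0xff → $255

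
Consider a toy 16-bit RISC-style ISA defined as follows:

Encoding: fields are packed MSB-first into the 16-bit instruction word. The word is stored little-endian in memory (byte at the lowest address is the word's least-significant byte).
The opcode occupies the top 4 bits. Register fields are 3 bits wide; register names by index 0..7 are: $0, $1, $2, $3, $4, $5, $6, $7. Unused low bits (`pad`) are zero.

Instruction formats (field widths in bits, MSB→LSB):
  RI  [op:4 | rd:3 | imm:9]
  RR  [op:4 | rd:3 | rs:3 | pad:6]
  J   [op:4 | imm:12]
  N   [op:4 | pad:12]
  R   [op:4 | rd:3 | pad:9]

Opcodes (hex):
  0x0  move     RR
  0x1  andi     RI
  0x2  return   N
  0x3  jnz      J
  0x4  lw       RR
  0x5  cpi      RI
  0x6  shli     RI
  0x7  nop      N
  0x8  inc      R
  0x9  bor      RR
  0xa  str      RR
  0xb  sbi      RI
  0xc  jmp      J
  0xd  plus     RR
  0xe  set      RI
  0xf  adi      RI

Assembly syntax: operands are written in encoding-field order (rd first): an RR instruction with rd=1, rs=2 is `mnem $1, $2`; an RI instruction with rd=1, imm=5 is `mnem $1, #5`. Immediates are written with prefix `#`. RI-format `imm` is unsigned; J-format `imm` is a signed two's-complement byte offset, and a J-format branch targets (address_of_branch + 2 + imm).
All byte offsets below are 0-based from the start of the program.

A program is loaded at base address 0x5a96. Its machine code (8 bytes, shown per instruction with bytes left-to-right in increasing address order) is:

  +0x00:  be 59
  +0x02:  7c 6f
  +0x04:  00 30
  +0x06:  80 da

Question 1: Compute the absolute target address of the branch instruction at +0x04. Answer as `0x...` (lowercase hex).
[04] 00 30 → 0x3000
  opcode bits[15:12]=0x3: jnz/J
  [11:0] imm=0 = #0
  target = base 0x5a96 + off 0x04 + 2 + imm 0 = 0x5a9c

0x5a9c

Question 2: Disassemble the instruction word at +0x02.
[02] 7c 6f → 0x6f7c
  op=0x6f7c>>12=0x6 ⇒ shli (RI)
  rd@[11:9]=0x7 ⇒ $7
  imm@[8:0]=0x17c ⇒ #380

shli $7, #380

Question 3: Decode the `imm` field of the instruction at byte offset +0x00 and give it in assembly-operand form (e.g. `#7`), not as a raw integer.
#446

[00] be 59 → 0x59be
  opcode bits[15:12]=0x5: cpi/RI
  rd: (w>>9)&0x7=0x4 → $4
  imm: (w>>0)&0x1ff=0x1be → #446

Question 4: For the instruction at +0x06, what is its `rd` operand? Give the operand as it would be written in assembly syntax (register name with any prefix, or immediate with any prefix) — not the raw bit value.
$5

[06] 80 da → 0xda80
  op=0xda80>>12=0xd ⇒ plus (RR)
  [11:9] rd=5 = $5
  [8:6] rs=2 = $2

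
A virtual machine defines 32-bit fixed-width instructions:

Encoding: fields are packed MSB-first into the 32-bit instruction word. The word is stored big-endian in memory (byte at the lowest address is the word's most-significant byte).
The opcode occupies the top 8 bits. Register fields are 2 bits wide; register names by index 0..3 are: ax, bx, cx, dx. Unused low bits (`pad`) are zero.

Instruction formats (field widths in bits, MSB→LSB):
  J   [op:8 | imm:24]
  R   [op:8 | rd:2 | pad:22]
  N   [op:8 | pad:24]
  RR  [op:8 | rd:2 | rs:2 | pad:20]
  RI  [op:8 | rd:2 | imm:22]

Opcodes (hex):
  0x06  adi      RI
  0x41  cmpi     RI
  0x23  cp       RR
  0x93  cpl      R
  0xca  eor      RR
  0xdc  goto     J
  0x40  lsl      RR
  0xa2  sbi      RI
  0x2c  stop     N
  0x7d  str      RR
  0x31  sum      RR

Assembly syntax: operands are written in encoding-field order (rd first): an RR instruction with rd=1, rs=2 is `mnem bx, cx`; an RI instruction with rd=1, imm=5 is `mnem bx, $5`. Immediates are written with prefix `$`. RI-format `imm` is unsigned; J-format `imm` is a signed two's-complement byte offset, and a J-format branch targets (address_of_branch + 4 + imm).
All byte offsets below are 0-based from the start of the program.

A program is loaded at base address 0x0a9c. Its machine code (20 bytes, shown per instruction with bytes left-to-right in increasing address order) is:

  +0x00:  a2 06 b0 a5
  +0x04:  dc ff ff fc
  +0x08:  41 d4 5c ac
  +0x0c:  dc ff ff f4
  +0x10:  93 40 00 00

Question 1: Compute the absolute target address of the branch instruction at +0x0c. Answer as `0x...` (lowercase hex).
off 0x0c: read dc ff ff f4 as big → 0xdcfffff4
  opcode bits[31:24]=0xdc: goto/J
  imm: (w>>0)&0xffffff=0xfffff4 (s24→-12) → $-12
  target = base 0x0a9c + off 0x0c + 4 + imm -12 = 0x0aa0

0x0aa0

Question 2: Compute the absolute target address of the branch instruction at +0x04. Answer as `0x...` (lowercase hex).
off 0x04: read dc ff ff fc as big → 0xdcfffffc
  top 8b → 0xdc → goto [J]
  imm@[23:0]=0xfffffc (s24→-4) ⇒ $-4
  target = base 0x0a9c + off 0x04 + 4 + imm -4 = 0x0aa0

0x0aa0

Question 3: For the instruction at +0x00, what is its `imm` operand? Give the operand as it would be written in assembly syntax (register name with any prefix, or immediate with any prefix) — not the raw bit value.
@+00  big-endian(a2 06 b0 a5) = 0xa206b0a5
  top 8b → 0xa2 → sbi [RI]
  rd@[23:22]=0x0 ⇒ ax
  imm@[21:0]=0x6b0a5 ⇒ $438437

$438437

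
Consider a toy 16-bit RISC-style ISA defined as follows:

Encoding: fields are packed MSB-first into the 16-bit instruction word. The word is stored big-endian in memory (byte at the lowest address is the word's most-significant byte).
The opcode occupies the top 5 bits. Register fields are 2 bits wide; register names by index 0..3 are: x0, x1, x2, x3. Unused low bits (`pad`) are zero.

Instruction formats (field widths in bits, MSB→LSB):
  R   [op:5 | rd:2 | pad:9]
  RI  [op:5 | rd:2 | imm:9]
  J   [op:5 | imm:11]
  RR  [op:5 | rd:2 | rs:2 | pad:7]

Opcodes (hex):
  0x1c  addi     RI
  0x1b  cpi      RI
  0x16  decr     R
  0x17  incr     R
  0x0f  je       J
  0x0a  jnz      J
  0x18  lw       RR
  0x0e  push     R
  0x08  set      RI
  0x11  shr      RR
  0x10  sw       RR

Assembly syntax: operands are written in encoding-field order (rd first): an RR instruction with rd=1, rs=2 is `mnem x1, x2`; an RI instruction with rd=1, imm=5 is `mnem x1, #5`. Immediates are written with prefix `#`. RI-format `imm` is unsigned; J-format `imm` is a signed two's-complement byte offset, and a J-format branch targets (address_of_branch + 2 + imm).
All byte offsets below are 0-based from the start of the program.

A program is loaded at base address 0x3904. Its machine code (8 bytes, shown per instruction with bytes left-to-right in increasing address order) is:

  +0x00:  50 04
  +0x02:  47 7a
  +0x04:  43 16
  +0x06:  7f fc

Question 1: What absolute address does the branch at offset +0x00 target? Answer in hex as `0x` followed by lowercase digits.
0x390a

off 0x00: read 50 04 as big → 0x5004
  opcode bits[15:11]=0xa: jnz/J
  imm@[10:0]=0x4 ⇒ #4
  target = base 0x3904 + off 0x00 + 2 + imm 4 = 0x390a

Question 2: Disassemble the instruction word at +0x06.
je #-4

@+06  big-endian(7f fc) = 0x7ffc
  top 5b → 0xf → je [J]
  imm: (w>>0)&0x7ff=0x7fc (s11→-4) → #-4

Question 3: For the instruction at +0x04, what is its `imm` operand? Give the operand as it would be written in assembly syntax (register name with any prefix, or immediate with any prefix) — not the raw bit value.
off 0x04: read 43 16 as big → 0x4316
  top 5b → 0x8 → set [RI]
  [10:9] rd=1 = x1
  [8:0] imm=278 = #278

#278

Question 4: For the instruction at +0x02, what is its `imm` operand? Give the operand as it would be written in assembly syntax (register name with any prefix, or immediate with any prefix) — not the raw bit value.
#378

+0x02: 47 7a ⇒ word 0x477a (big)
  top 5b → 0x8 → set [RI]
  rd: (w>>9)&0x3=0x3 → x3
  imm: (w>>0)&0x1ff=0x17a → #378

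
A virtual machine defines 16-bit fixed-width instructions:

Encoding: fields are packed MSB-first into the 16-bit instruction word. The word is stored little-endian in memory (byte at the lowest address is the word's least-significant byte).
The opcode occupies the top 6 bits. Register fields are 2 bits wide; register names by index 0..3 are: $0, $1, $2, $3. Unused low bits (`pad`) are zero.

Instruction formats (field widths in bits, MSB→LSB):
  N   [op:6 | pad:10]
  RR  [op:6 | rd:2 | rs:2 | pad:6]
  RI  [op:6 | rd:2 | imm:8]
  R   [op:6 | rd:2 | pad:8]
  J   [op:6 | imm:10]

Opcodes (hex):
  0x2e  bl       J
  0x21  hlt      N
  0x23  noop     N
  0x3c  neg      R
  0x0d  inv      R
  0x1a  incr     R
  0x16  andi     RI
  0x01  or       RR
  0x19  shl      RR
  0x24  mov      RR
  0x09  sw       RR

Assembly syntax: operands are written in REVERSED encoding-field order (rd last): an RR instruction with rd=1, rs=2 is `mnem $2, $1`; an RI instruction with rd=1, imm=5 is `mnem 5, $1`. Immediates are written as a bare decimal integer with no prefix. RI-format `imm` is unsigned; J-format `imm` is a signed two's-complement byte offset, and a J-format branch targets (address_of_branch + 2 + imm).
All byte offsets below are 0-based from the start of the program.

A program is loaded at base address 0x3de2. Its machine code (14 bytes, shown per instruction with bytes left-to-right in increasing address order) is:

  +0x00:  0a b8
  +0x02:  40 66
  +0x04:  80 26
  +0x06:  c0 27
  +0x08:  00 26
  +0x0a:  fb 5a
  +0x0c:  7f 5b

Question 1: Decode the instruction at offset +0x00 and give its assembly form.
bl 10

[00] 0a b8 → 0xb80a
  op=0xb80a>>10=0x2e ⇒ bl (J)
  imm: (w>>0)&0x3ff=0xa → 10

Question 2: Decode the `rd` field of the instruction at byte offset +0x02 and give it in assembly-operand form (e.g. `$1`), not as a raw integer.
$2

off 0x02: read 40 66 as little → 0x6640
  opcode bits[15:10]=0x19: shl/RR
  [9:8] rd=2 = $2
  [7:6] rs=1 = $1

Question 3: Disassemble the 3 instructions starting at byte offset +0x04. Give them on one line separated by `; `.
sw $2, $2; sw $3, $3; sw $0, $2

[04] 80 26 → 0x2680
  top 6b → 0x9 → sw [RR]
  [9:8] rd=2 = $2
  [7:6] rs=2 = $2
[06] c0 27 → 0x27c0
  top 6b → 0x9 → sw [RR]
  [9:8] rd=3 = $3
  [7:6] rs=3 = $3
[08] 00 26 → 0x2600
  top 6b → 0x9 → sw [RR]
  [9:8] rd=2 = $2
  [7:6] rs=0 = $0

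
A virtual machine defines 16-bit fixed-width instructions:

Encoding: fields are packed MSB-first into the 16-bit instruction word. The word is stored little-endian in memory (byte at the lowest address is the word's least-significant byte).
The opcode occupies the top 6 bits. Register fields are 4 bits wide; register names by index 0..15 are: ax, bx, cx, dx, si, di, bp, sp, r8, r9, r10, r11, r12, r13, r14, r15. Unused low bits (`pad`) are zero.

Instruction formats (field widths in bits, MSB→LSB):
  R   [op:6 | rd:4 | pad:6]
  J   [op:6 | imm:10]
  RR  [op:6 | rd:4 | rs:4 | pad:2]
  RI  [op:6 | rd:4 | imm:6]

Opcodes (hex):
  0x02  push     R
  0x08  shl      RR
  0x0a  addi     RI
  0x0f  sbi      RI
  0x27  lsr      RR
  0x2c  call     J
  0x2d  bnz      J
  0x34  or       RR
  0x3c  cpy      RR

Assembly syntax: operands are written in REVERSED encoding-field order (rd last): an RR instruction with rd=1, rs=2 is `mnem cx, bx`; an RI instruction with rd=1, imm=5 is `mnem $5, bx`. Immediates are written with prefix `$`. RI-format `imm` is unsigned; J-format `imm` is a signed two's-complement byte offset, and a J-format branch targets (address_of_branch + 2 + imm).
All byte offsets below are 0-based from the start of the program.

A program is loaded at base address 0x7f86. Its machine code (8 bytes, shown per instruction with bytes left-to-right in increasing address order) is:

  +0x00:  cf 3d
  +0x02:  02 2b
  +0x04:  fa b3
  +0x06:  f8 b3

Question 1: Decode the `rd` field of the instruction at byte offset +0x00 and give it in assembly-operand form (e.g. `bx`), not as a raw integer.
[00] cf 3d → 0x3dcf
  opcode bits[15:10]=0xf: sbi/RI
  rd: (w>>6)&0xf=0x7 → sp
  imm: (w>>0)&0x3f=0xf → $15

sp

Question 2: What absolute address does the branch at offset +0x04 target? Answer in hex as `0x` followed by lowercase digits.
0x7f86

[04] fa b3 → 0xb3fa
  opcode bits[15:10]=0x2c: call/J
  imm: (w>>0)&0x3ff=0x3fa (s10→-6) → $-6
  target = base 0x7f86 + off 0x04 + 2 + imm -6 = 0x7f86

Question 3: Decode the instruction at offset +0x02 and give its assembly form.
[02] 02 2b → 0x2b02
  op=0x2b02>>10=0xa ⇒ addi (RI)
  [9:6] rd=12 = r12
  [5:0] imm=2 = $2

addi $2, r12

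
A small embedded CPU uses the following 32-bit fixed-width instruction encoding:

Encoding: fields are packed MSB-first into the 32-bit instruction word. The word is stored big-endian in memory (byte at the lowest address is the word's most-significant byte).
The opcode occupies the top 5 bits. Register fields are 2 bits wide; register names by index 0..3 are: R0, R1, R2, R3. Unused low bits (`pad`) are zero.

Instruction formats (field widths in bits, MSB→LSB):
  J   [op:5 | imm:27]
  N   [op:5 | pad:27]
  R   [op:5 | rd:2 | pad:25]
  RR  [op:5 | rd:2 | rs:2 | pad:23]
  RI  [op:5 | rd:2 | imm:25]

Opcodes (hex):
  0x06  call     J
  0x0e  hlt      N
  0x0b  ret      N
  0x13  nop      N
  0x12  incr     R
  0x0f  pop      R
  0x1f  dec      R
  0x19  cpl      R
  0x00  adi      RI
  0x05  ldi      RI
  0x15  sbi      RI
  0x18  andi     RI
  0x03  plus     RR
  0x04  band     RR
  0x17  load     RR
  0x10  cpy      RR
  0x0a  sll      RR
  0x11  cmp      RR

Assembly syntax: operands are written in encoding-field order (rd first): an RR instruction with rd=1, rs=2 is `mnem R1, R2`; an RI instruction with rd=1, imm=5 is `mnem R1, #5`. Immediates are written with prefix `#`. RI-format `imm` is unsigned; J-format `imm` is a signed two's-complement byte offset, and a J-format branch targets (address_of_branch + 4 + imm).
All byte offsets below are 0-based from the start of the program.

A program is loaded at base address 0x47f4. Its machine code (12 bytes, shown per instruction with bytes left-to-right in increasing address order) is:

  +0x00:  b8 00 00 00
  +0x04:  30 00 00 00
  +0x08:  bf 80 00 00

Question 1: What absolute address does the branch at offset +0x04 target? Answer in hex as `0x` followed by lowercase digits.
0x47fc

[04] 30 00 00 00 → 0x30000000
  op=0x30000000>>27=0x6 ⇒ call (J)
  imm: (w>>0)&0x7ffffff=0x0 → #0
  target = base 0x47f4 + off 0x04 + 4 + imm 0 = 0x47fc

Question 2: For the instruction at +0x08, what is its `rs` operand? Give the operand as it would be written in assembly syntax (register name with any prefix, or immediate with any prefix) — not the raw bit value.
R3

[08] bf 80 00 00 → 0xbf800000
  top 5b → 0x17 → load [RR]
  [26:25] rd=3 = R3
  [24:23] rs=3 = R3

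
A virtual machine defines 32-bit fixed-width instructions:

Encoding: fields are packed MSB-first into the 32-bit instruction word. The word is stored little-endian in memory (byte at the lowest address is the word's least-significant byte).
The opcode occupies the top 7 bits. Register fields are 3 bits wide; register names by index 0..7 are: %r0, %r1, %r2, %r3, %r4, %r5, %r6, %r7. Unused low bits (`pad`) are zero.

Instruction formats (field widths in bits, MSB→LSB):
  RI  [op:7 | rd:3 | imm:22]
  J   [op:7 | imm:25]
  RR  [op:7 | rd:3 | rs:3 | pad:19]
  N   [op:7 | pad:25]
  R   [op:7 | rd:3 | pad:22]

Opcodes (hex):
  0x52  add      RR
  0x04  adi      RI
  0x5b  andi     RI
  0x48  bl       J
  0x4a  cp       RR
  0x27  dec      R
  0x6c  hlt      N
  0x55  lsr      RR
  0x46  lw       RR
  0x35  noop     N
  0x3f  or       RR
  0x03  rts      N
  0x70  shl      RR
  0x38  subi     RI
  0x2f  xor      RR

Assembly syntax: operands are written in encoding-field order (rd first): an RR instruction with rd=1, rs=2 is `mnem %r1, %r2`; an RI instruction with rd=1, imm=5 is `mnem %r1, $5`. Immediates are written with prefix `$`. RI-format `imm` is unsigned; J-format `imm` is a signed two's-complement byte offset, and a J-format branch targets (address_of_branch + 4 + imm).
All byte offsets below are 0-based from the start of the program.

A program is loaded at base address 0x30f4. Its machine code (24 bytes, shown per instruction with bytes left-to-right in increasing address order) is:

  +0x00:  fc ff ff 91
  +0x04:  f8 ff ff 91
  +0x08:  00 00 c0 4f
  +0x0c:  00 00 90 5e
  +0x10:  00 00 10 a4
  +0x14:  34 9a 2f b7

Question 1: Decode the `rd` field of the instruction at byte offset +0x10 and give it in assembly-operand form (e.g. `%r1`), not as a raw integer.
off 0x10: read 00 00 10 a4 as little → 0xa4100000
  op=0xa4100000>>25=0x52 ⇒ add (RR)
  rd@[24:22]=0x0 ⇒ %r0
  rs@[21:19]=0x2 ⇒ %r2

%r0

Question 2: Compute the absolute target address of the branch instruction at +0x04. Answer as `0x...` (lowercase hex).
off 0x04: read f8 ff ff 91 as little → 0x91fffff8
  op=0x91fffff8>>25=0x48 ⇒ bl (J)
  imm: (w>>0)&0x1ffffff=0x1fffff8 (s25→-8) → $-8
  target = base 0x30f4 + off 0x04 + 4 + imm -8 = 0x30f4

0x30f4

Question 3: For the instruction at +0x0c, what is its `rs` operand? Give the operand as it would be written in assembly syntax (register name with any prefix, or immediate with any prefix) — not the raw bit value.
%r2

[0c] 00 00 90 5e → 0x5e900000
  op=0x5e900000>>25=0x2f ⇒ xor (RR)
  rd@[24:22]=0x2 ⇒ %r2
  rs@[21:19]=0x2 ⇒ %r2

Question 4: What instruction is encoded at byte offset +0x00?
bl $-4

@+00  little-endian(fc ff ff 91) = 0x91fffffc
  top 7b → 0x48 → bl [J]
  [24:0] imm=33554428 (s25→-4) = $-4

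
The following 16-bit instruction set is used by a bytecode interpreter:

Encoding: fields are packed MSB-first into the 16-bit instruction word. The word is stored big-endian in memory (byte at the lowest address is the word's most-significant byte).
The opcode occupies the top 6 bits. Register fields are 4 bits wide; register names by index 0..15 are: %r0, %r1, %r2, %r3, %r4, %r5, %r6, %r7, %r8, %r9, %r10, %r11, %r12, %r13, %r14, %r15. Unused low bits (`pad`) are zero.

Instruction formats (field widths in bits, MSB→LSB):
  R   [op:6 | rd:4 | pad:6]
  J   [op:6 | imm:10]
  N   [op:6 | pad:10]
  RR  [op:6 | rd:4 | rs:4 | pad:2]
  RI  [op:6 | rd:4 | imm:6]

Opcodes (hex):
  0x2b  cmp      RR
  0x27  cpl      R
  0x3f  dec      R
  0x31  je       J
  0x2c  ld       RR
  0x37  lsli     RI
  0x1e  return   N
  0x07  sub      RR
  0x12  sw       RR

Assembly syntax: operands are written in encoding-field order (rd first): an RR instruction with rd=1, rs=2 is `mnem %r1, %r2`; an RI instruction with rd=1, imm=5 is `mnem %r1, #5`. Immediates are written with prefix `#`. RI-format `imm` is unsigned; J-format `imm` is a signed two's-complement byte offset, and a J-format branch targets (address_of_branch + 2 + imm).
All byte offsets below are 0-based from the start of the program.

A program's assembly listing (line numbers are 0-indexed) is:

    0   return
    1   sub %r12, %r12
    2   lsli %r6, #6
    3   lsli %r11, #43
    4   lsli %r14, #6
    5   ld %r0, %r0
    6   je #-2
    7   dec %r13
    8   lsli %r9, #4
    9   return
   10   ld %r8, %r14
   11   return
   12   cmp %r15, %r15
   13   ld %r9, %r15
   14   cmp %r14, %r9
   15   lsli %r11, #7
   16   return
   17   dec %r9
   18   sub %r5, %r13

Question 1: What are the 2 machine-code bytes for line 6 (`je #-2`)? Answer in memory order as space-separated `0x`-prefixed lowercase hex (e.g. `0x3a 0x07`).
line 6 (je): pack op=0x31:6|imm=-2:10 = 0xc7fe; big→ c7 fe

0xc7 0xfe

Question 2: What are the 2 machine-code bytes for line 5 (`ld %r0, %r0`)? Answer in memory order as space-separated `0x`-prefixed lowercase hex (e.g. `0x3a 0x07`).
5. ld fields op=0x2c:6|rd=0:4|rs=0:4|pad=0:2 → word b000h → b0 00

0xb0 0x00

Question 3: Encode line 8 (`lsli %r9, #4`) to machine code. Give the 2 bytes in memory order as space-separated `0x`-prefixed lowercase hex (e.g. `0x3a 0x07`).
line 8 (lsli): pack op=0x37:6|rd=9:4|imm=4:6 = 0xde44; big→ de 44

0xde 0x44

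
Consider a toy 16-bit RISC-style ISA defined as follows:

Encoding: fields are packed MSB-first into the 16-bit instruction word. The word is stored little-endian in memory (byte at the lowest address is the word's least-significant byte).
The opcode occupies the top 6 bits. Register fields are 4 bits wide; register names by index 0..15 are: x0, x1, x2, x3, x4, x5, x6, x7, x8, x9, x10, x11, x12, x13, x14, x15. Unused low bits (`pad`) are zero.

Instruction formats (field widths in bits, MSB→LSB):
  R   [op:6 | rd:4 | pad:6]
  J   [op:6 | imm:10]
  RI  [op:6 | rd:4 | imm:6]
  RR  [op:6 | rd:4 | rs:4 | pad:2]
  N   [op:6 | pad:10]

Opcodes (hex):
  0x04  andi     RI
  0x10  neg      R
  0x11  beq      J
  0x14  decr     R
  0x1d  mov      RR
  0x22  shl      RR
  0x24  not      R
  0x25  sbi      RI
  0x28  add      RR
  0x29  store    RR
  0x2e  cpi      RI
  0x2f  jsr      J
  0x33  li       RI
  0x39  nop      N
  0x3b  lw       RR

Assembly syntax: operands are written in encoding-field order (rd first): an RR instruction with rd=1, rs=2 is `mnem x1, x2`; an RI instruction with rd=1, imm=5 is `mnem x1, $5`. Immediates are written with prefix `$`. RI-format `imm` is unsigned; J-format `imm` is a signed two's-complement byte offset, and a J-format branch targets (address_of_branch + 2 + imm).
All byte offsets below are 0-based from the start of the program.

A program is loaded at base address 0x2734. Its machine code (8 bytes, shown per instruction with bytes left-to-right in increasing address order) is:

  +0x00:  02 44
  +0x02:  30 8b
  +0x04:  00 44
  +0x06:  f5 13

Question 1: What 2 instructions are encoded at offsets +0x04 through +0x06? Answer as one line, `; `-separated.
@+04  little-endian(00 44) = 0x4400
  top 6b → 0x11 → beq [J]
  imm@[9:0]=0x0 ⇒ $0
@+06  little-endian(f5 13) = 0x13f5
  top 6b → 0x4 → andi [RI]
  rd@[9:6]=0xf ⇒ x15
  imm@[5:0]=0x35 ⇒ $53

beq $0; andi x15, $53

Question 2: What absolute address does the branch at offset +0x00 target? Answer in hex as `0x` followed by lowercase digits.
0x2738

+0x00: 02 44 ⇒ word 0x4402 (little)
  opcode bits[15:10]=0x11: beq/J
  imm@[9:0]=0x2 ⇒ $2
  target = base 0x2734 + off 0x00 + 2 + imm 2 = 0x2738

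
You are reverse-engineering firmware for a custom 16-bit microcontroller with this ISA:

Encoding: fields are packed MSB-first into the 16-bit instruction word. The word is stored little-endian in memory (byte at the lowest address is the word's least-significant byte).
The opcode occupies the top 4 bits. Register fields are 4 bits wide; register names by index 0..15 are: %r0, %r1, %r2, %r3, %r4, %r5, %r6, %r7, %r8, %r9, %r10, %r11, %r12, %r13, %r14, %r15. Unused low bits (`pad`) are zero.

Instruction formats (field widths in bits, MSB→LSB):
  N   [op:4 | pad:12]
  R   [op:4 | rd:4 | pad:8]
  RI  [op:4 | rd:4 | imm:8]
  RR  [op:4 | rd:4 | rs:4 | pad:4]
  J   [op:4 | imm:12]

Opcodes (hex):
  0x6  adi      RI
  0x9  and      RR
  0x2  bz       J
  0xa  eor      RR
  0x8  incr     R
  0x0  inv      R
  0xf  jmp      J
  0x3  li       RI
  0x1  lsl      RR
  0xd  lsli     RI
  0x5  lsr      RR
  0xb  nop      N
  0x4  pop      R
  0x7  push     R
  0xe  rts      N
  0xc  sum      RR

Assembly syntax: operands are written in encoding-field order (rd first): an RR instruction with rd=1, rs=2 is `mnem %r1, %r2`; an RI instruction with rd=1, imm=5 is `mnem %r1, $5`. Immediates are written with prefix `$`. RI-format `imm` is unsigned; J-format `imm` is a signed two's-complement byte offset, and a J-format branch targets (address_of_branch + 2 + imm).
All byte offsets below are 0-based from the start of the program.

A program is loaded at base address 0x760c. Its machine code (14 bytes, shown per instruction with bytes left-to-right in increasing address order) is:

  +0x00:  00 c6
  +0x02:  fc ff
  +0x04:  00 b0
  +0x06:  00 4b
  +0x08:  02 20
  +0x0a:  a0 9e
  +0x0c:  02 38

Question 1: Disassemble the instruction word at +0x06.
pop %r11

@+06  little-endian(00 4b) = 0x4b00
  op=0x4b00>>12=0x4 ⇒ pop (R)
  rd: (w>>8)&0xf=0xb → %r11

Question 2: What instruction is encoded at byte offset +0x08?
@+08  little-endian(02 20) = 0x2002
  opcode bits[15:12]=0x2: bz/J
  imm@[11:0]=0x2 ⇒ $2

bz $2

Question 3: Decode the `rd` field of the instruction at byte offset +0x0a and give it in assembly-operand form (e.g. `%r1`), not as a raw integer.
%r14

off 0x0a: read a0 9e as little → 0x9ea0
  top 4b → 0x9 → and [RR]
  rd@[11:8]=0xe ⇒ %r14
  rs@[7:4]=0xa ⇒ %r10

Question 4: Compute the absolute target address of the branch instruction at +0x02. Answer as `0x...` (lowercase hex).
off 0x02: read fc ff as little → 0xfffc
  op=0xfffc>>12=0xf ⇒ jmp (J)
  imm: (w>>0)&0xfff=0xffc (s12→-4) → $-4
  target = base 0x760c + off 0x02 + 2 + imm -4 = 0x760c

0x760c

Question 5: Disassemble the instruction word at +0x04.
nop

[04] 00 b0 → 0xb000
  top 4b → 0xb → nop [N]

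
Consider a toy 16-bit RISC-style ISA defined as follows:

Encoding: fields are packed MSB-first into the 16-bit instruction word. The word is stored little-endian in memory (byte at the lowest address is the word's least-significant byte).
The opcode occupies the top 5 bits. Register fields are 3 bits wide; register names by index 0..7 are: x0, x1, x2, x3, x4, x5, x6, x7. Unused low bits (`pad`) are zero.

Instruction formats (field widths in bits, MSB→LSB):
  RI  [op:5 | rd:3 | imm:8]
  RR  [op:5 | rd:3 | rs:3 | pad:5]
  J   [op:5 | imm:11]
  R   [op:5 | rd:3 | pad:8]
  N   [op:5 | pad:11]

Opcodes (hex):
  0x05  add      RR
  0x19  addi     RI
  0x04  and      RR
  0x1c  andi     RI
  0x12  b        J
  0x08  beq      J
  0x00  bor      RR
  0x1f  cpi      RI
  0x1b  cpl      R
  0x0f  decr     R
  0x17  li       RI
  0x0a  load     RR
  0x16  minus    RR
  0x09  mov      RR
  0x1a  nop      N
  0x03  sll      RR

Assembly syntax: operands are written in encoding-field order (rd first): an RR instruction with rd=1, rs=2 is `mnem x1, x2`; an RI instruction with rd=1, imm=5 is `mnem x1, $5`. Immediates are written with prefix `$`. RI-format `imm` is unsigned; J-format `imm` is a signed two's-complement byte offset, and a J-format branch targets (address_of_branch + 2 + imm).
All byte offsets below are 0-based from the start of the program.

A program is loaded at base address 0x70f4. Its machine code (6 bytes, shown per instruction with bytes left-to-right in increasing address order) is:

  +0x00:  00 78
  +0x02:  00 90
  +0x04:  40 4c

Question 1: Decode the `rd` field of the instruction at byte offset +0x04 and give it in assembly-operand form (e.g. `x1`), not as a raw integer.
+0x04: 40 4c ⇒ word 0x4c40 (little)
  opcode bits[15:11]=0x9: mov/RR
  rd: (w>>8)&0x7=0x4 → x4
  rs: (w>>5)&0x7=0x2 → x2

x4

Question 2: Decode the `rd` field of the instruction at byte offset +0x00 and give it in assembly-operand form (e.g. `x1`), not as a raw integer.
+0x00: 00 78 ⇒ word 0x7800 (little)
  op=0x7800>>11=0xf ⇒ decr (R)
  rd: (w>>8)&0x7=0x0 → x0

x0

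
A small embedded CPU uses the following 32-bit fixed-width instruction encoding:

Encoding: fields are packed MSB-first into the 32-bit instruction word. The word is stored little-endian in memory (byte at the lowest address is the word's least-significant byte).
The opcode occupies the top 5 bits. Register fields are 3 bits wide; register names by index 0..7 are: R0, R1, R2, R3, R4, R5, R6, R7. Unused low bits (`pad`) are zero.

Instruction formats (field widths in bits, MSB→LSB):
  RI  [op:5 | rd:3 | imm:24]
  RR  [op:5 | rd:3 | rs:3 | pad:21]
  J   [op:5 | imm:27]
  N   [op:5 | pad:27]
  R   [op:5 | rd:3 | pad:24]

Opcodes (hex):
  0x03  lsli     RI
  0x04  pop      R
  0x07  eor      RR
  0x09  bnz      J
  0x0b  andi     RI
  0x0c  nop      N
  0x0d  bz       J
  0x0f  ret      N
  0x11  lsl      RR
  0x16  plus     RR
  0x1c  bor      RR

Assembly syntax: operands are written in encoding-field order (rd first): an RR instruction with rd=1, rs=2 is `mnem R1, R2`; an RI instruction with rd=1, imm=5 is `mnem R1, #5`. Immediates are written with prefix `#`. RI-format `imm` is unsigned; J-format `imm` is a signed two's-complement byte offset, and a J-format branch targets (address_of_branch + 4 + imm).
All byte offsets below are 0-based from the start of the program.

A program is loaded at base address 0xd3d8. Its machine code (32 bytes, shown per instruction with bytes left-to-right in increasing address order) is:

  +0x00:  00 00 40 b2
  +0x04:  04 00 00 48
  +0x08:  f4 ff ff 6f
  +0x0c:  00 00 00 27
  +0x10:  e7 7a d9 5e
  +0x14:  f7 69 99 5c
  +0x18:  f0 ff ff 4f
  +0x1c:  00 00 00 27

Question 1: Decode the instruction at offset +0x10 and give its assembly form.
andi R6, #14252775

off 0x10: read e7 7a d9 5e as little → 0x5ed97ae7
  op=0x5ed97ae7>>27=0xb ⇒ andi (RI)
  rd: (w>>24)&0x7=0x6 → R6
  imm: (w>>0)&0xffffff=0xd97ae7 → #14252775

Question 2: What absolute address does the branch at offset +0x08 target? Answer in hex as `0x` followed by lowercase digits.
0xd3d8

off 0x08: read f4 ff ff 6f as little → 0x6ffffff4
  top 5b → 0xd → bz [J]
  imm@[26:0]=0x7fffff4 (s27→-12) ⇒ #-12
  target = base 0xd3d8 + off 0x08 + 4 + imm -12 = 0xd3d8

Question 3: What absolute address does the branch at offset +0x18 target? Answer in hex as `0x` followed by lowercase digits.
0xd3e4

@+18  little-endian(f0 ff ff 4f) = 0x4ffffff0
  top 5b → 0x9 → bnz [J]
  imm@[26:0]=0x7fffff0 (s27→-16) ⇒ #-16
  target = base 0xd3d8 + off 0x18 + 4 + imm -16 = 0xd3e4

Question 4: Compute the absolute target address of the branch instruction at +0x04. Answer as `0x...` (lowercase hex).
off 0x04: read 04 00 00 48 as little → 0x48000004
  top 5b → 0x9 → bnz [J]
  imm: (w>>0)&0x7ffffff=0x4 → #4
  target = base 0xd3d8 + off 0x04 + 4 + imm 4 = 0xd3e4

0xd3e4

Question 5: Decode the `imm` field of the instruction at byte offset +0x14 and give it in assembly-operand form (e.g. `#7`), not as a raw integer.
#10054135

off 0x14: read f7 69 99 5c as little → 0x5c9969f7
  op=0x5c9969f7>>27=0xb ⇒ andi (RI)
  rd@[26:24]=0x4 ⇒ R4
  imm@[23:0]=0x9969f7 ⇒ #10054135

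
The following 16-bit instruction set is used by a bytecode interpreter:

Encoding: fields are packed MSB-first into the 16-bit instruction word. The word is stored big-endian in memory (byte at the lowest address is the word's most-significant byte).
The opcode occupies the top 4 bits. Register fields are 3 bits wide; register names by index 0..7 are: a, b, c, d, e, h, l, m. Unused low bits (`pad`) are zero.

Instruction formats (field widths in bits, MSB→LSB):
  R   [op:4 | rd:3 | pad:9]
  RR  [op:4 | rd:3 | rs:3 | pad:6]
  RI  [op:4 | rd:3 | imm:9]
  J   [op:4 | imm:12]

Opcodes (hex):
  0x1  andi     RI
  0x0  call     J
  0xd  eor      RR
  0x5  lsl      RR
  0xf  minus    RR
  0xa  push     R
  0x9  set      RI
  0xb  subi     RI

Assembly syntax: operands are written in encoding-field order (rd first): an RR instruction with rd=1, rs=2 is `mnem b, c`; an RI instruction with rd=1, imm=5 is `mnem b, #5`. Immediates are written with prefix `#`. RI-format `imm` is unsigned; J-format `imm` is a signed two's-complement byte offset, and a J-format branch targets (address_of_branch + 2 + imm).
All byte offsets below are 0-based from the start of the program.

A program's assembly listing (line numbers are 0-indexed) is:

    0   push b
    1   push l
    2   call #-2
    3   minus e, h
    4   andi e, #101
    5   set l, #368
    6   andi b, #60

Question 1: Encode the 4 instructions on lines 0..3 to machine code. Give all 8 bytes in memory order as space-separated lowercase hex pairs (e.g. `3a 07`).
a2 00 ac 00 0f fe f9 40

L0: push op=0xa:4|rd=1:3|pad=0:9 ⇒ 0xa200 ⇒ big a2 00
L1: push op=0xa:4|rd=6:3|pad=0:9 ⇒ 0xac00 ⇒ big ac 00
L2: call op=0x0:4|imm=-2:12 ⇒ 0x0ffe ⇒ big 0f fe
L3: minus op=0xf:4|rd=4:3|rs=5:3|pad=0:6 ⇒ 0xf940 ⇒ big f9 40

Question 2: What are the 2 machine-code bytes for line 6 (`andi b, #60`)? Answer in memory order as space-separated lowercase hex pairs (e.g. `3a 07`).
12 3c

6. andi fields op=0x1:4|rd=1:3|imm=60:9 → word 123ch → 12 3c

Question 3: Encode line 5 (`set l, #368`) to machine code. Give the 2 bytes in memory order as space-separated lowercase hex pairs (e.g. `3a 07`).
9d 70

L5: set op=0x9:4|rd=6:3|imm=368:9 ⇒ 0x9d70 ⇒ big 9d 70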